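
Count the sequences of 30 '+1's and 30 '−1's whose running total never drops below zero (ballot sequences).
C_30 = 3814986502092304

These ballot sequences are counted by the Catalan number C_n = (1/(n + 1)) · C(2n, n). For n = 30: C_30 = (1/31) · C(60, 30) = 118264581564861424/31 = 3814986502092304.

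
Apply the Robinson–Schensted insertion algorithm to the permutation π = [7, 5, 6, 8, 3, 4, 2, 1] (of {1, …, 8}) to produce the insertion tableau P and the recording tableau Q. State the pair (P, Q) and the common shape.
P = [1, 4, 8] / [2, 6] / [3] / [5] / [7];  Q = [1, 3, 4] / [2, 6] / [5] / [7] / [8];  common shape = (3, 2, 1, 1, 1)

Row-insert the values π_1, π_2, … into P one at a time, bumping the leftmost entry strictly greater than the inserted value down to the next row. The recording tableau Q records, in position (i, j), the step at which that cell was added to P.
  Insert 7 (step 1): P = [7];  Q = [1]
  Insert 5 (step 2): P = [5] / [7];  Q = [1] / [2]
  Insert 6 (step 3): P = [5, 6] / [7];  Q = [1, 3] / [2]
  Insert 8 (step 4): P = [5, 6, 8] / [7];  Q = [1, 3, 4] / [2]
  Insert 3 (step 5): P = [3, 6, 8] / [5] / [7];  Q = [1, 3, 4] / [2] / [5]
  Insert 4 (step 6): P = [3, 4, 8] / [5, 6] / [7];  Q = [1, 3, 4] / [2, 6] / [5]
  Insert 2 (step 7): P = [2, 4, 8] / [3, 6] / [5] / [7];  Q = [1, 3, 4] / [2, 6] / [5] / [7]
  Insert 1 (step 8): P = [1, 4, 8] / [2, 6] / [3] / [5] / [7];  Q = [1, 3, 4] / [2, 6] / [5] / [7] / [8]
Final shape: (3, 2, 1, 1, 1).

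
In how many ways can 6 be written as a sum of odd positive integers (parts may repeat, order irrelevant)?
p_odd(6) = 4

Partitions of 6 using only odd parts 1, 3, 5, …: 5+1, 3+3, 3+1+1+1, 1+1+1+1+1+1. There are 4. (Euler: this equals q(6), the number of distinct-part partitions.)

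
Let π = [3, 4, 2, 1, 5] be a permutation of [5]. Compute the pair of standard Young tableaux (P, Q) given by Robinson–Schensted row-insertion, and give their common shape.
P = [1, 4, 5] / [2] / [3];  Q = [1, 2, 5] / [3] / [4];  common shape = (3, 1, 1)

Row-insert the values π_1, π_2, … into P one at a time, bumping the leftmost entry strictly greater than the inserted value down to the next row. The recording tableau Q records, in position (i, j), the step at which that cell was added to P.
  Insert 3 (step 1): P = [3];  Q = [1]
  Insert 4 (step 2): P = [3, 4];  Q = [1, 2]
  Insert 2 (step 3): P = [2, 4] / [3];  Q = [1, 2] / [3]
  Insert 1 (step 4): P = [1, 4] / [2] / [3];  Q = [1, 2] / [3] / [4]
  Insert 5 (step 5): P = [1, 4, 5] / [2] / [3];  Q = [1, 2, 5] / [3] / [4]
Final shape: (3, 1, 1).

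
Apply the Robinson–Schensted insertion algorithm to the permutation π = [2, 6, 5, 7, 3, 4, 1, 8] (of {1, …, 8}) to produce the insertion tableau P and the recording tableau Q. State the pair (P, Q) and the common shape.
P = [1, 3, 4, 8] / [2, 7] / [5] / [6];  Q = [1, 2, 4, 8] / [3, 6] / [5] / [7];  common shape = (4, 2, 1, 1)

Row-insert the values π_1, π_2, … into P one at a time, bumping the leftmost entry strictly greater than the inserted value down to the next row. The recording tableau Q records, in position (i, j), the step at which that cell was added to P.
  Insert 2 (step 1): P = [2];  Q = [1]
  Insert 6 (step 2): P = [2, 6];  Q = [1, 2]
  Insert 5 (step 3): P = [2, 5] / [6];  Q = [1, 2] / [3]
  Insert 7 (step 4): P = [2, 5, 7] / [6];  Q = [1, 2, 4] / [3]
  Insert 3 (step 5): P = [2, 3, 7] / [5] / [6];  Q = [1, 2, 4] / [3] / [5]
  Insert 4 (step 6): P = [2, 3, 4] / [5, 7] / [6];  Q = [1, 2, 4] / [3, 6] / [5]
  Insert 1 (step 7): P = [1, 3, 4] / [2, 7] / [5] / [6];  Q = [1, 2, 4] / [3, 6] / [5] / [7]
  Insert 8 (step 8): P = [1, 3, 4, 8] / [2, 7] / [5] / [6];  Q = [1, 2, 4, 8] / [3, 6] / [5] / [7]
Final shape: (4, 2, 1, 1).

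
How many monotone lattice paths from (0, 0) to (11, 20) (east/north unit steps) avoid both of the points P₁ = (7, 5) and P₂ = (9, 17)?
Number of paths = 51077743

Inclusion–exclusion. Total paths: C(31, 11) = 84672315. Through P₁: C(12, 7)·C(19, 4) = 3069792. Through P₂: C(26, 9)·C(5, 2) = 31245500. Since P₁ is strictly southwest of P₂, a monotone path through both must visit P₁ then P₂; paths through both = C(12, 7)·C(14, 2)·C(5, 2) = 720720. Avoid both = 84672315 − 3069792 − 31245500 + 720720 = 51077743.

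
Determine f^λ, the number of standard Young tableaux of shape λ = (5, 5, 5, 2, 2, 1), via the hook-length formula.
# SYT of shape (5, 5, 5, 2, 2, 1) = 48498450

Hook-length formula: f^λ = n! / Π hook(c), product over all cells c of the Young diagram. For λ = (5, 5, 5, 2, 2, 1), n = 20 boxes. Hook lengths by row (left-to-right, top-to-bottom): [10, 8, 5, 4, 3]; [9, 7, 4, 3, 2]; [8, 6, 3, 2, 1]; [4, 2]; [3, 1]; [1]. Product of hooks = 50164531200. So f^λ = 20! / 50164531200 = 2432902008176640000 / 50164531200 = 48498450.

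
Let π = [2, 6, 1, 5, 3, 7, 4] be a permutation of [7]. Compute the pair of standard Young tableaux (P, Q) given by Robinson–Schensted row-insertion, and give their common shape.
P = [1, 3, 4] / [2, 5, 7] / [6];  Q = [1, 2, 6] / [3, 4, 7] / [5];  common shape = (3, 3, 1)

Row-insert the values π_1, π_2, … into P one at a time, bumping the leftmost entry strictly greater than the inserted value down to the next row. The recording tableau Q records, in position (i, j), the step at which that cell was added to P.
  Insert 2 (step 1): P = [2];  Q = [1]
  Insert 6 (step 2): P = [2, 6];  Q = [1, 2]
  Insert 1 (step 3): P = [1, 6] / [2];  Q = [1, 2] / [3]
  Insert 5 (step 4): P = [1, 5] / [2, 6];  Q = [1, 2] / [3, 4]
  Insert 3 (step 5): P = [1, 3] / [2, 5] / [6];  Q = [1, 2] / [3, 4] / [5]
  Insert 7 (step 6): P = [1, 3, 7] / [2, 5] / [6];  Q = [1, 2, 6] / [3, 4] / [5]
  Insert 4 (step 7): P = [1, 3, 4] / [2, 5, 7] / [6];  Q = [1, 2, 6] / [3, 4, 7] / [5]
Final shape: (3, 3, 1).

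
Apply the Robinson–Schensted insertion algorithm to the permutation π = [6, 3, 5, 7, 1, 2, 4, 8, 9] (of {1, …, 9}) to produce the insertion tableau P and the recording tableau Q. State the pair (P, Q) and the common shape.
P = [1, 2, 4, 8, 9] / [3, 5, 7] / [6];  Q = [1, 3, 4, 8, 9] / [2, 6, 7] / [5];  common shape = (5, 3, 1)

Row-insert the values π_1, π_2, … into P one at a time, bumping the leftmost entry strictly greater than the inserted value down to the next row. The recording tableau Q records, in position (i, j), the step at which that cell was added to P.
  Insert 6 (step 1): P = [6];  Q = [1]
  Insert 3 (step 2): P = [3] / [6];  Q = [1] / [2]
  Insert 5 (step 3): P = [3, 5] / [6];  Q = [1, 3] / [2]
  Insert 7 (step 4): P = [3, 5, 7] / [6];  Q = [1, 3, 4] / [2]
  Insert 1 (step 5): P = [1, 5, 7] / [3] / [6];  Q = [1, 3, 4] / [2] / [5]
  Insert 2 (step 6): P = [1, 2, 7] / [3, 5] / [6];  Q = [1, 3, 4] / [2, 6] / [5]
  Insert 4 (step 7): P = [1, 2, 4] / [3, 5, 7] / [6];  Q = [1, 3, 4] / [2, 6, 7] / [5]
  Insert 8 (step 8): P = [1, 2, 4, 8] / [3, 5, 7] / [6];  Q = [1, 3, 4, 8] / [2, 6, 7] / [5]
  Insert 9 (step 9): P = [1, 2, 4, 8, 9] / [3, 5, 7] / [6];  Q = [1, 3, 4, 8, 9] / [2, 6, 7] / [5]
Final shape: (5, 3, 1).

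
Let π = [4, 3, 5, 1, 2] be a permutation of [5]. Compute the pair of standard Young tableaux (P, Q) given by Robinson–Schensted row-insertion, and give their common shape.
P = [1, 2] / [3, 5] / [4];  Q = [1, 3] / [2, 5] / [4];  common shape = (2, 2, 1)

Row-insert the values π_1, π_2, … into P one at a time, bumping the leftmost entry strictly greater than the inserted value down to the next row. The recording tableau Q records, in position (i, j), the step at which that cell was added to P.
  Insert 4 (step 1): P = [4];  Q = [1]
  Insert 3 (step 2): P = [3] / [4];  Q = [1] / [2]
  Insert 5 (step 3): P = [3, 5] / [4];  Q = [1, 3] / [2]
  Insert 1 (step 4): P = [1, 5] / [3] / [4];  Q = [1, 3] / [2] / [4]
  Insert 2 (step 5): P = [1, 2] / [3, 5] / [4];  Q = [1, 3] / [2, 5] / [4]
Final shape: (2, 2, 1).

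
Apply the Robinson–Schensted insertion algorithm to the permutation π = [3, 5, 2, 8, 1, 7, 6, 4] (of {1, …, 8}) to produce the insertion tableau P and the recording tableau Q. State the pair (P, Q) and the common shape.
P = [1, 4, 6] / [2, 5] / [3, 7] / [8];  Q = [1, 2, 4] / [3, 6] / [5, 7] / [8];  common shape = (3, 2, 2, 1)

Row-insert the values π_1, π_2, … into P one at a time, bumping the leftmost entry strictly greater than the inserted value down to the next row. The recording tableau Q records, in position (i, j), the step at which that cell was added to P.
  Insert 3 (step 1): P = [3];  Q = [1]
  Insert 5 (step 2): P = [3, 5];  Q = [1, 2]
  Insert 2 (step 3): P = [2, 5] / [3];  Q = [1, 2] / [3]
  Insert 8 (step 4): P = [2, 5, 8] / [3];  Q = [1, 2, 4] / [3]
  Insert 1 (step 5): P = [1, 5, 8] / [2] / [3];  Q = [1, 2, 4] / [3] / [5]
  Insert 7 (step 6): P = [1, 5, 7] / [2, 8] / [3];  Q = [1, 2, 4] / [3, 6] / [5]
  Insert 6 (step 7): P = [1, 5, 6] / [2, 7] / [3, 8];  Q = [1, 2, 4] / [3, 6] / [5, 7]
  Insert 4 (step 8): P = [1, 4, 6] / [2, 5] / [3, 7] / [8];  Q = [1, 2, 4] / [3, 6] / [5, 7] / [8]
Final shape: (3, 2, 2, 1).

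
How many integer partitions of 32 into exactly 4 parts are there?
p(32, 4 parts) = 249

Partitions of n into exactly k parts are in bijection with partitions of n − k into at most k parts (subtract 1 from each part). So p(32, exactly 4) = p(28, parts ≤ 4). Computing via the recurrence p(m, j) = p(m, j−1) + p(m−j, j) gives 249.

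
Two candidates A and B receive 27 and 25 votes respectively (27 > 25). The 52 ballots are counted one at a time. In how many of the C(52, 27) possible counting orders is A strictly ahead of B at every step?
Strict-lead orderings = 18367353072152

Total orderings of the 52 votes with 27 for A: C(52, 27) = 477551179875952. By the Bertrand ballot formula (Cycle Lemma / reflection principle), the number of orderings in which A is strictly ahead of B throughout is (p − q)/(p + q) · C(p + q, p) = (27 − 25)/(27 + 25) · 477551179875952 = 18367353072152.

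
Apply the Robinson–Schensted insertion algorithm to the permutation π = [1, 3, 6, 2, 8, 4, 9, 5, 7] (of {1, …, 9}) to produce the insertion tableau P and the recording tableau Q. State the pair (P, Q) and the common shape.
P = [1, 2, 4, 5, 7] / [3, 6, 8, 9];  Q = [1, 2, 3, 5, 7] / [4, 6, 8, 9];  common shape = (5, 4)

Row-insert the values π_1, π_2, … into P one at a time, bumping the leftmost entry strictly greater than the inserted value down to the next row. The recording tableau Q records, in position (i, j), the step at which that cell was added to P.
  Insert 1 (step 1): P = [1];  Q = [1]
  Insert 3 (step 2): P = [1, 3];  Q = [1, 2]
  Insert 6 (step 3): P = [1, 3, 6];  Q = [1, 2, 3]
  Insert 2 (step 4): P = [1, 2, 6] / [3];  Q = [1, 2, 3] / [4]
  Insert 8 (step 5): P = [1, 2, 6, 8] / [3];  Q = [1, 2, 3, 5] / [4]
  Insert 4 (step 6): P = [1, 2, 4, 8] / [3, 6];  Q = [1, 2, 3, 5] / [4, 6]
  Insert 9 (step 7): P = [1, 2, 4, 8, 9] / [3, 6];  Q = [1, 2, 3, 5, 7] / [4, 6]
  Insert 5 (step 8): P = [1, 2, 4, 5, 9] / [3, 6, 8];  Q = [1, 2, 3, 5, 7] / [4, 6, 8]
  Insert 7 (step 9): P = [1, 2, 4, 5, 7] / [3, 6, 8, 9];  Q = [1, 2, 3, 5, 7] / [4, 6, 8, 9]
Final shape: (5, 4).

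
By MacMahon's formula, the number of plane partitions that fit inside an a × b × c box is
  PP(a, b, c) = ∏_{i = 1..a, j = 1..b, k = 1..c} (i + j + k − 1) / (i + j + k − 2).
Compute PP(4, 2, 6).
PP(4, 2, 6) = 13860

Evaluate the triple product over i = 1..4, j = 1..2, k = 1..6. The factors are (2/1) · (3/2) · (4/3) · (5/4) · (6/5) · (7/6) · (3/2) · (4/3) · … (48 factors total). The numerators and denominators telescope so the product is an integer; carrying out the multiplication exactly gives PP(4, 2, 6) = 13860.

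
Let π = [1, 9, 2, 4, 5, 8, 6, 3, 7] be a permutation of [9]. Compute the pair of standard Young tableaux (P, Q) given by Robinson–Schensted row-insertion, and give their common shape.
P = [1, 2, 3, 5, 6, 7] / [4] / [8] / [9];  Q = [1, 2, 4, 5, 6, 9] / [3] / [7] / [8];  common shape = (6, 1, 1, 1)

Row-insert the values π_1, π_2, … into P one at a time, bumping the leftmost entry strictly greater than the inserted value down to the next row. The recording tableau Q records, in position (i, j), the step at which that cell was added to P.
  Insert 1 (step 1): P = [1];  Q = [1]
  Insert 9 (step 2): P = [1, 9];  Q = [1, 2]
  Insert 2 (step 3): P = [1, 2] / [9];  Q = [1, 2] / [3]
  Insert 4 (step 4): P = [1, 2, 4] / [9];  Q = [1, 2, 4] / [3]
  Insert 5 (step 5): P = [1, 2, 4, 5] / [9];  Q = [1, 2, 4, 5] / [3]
  Insert 8 (step 6): P = [1, 2, 4, 5, 8] / [9];  Q = [1, 2, 4, 5, 6] / [3]
  Insert 6 (step 7): P = [1, 2, 4, 5, 6] / [8] / [9];  Q = [1, 2, 4, 5, 6] / [3] / [7]
  Insert 3 (step 8): P = [1, 2, 3, 5, 6] / [4] / [8] / [9];  Q = [1, 2, 4, 5, 6] / [3] / [7] / [8]
  Insert 7 (step 9): P = [1, 2, 3, 5, 6, 7] / [4] / [8] / [9];  Q = [1, 2, 4, 5, 6, 9] / [3] / [7] / [8]
Final shape: (6, 1, 1, 1).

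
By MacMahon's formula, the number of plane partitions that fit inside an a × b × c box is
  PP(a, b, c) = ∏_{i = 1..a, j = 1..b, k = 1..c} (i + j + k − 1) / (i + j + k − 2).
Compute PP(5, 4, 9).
PP(5, 4, 9) = 23029990984

Evaluate the triple product over i = 1..5, j = 1..4, k = 1..9. The factors are (2/1) · (3/2) · (4/3) · (5/4) · (6/5) · (7/6) · (8/7) · (9/8) · … (180 factors total). The numerators and denominators telescope so the product is an integer; carrying out the multiplication exactly gives PP(5, 4, 9) = 23029990984.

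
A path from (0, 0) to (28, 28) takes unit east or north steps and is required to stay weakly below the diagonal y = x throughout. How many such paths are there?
Number of paths = 263747951750360

By the reflection principle (André's argument), the number of monotone paths to (28, 28) with n ≤ m that never go above y = x is C(56, 28) − C(56, 29) = 7648690600760440 − 7384942649010080 = 263747951750360.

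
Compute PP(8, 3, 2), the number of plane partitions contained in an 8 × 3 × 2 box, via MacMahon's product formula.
PP(8, 3, 2) = 9075

Evaluate the triple product over i = 1..8, j = 1..3, k = 1..2. The factors are (2/1) · (3/2) · (3/2) · (4/3) · (4/3) · (5/4) · (3/2) · (4/3) · … (48 factors total). The numerators and denominators telescope so the product is an integer; carrying out the multiplication exactly gives PP(8, 3, 2) = 9075.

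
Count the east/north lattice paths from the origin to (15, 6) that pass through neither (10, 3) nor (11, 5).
Number of paths = 20698

Inclusion–exclusion. Total paths: C(21, 15) = 54264. Through P₁: C(13, 10)·C(8, 5) = 16016. Through P₂: C(16, 11)·C(5, 4) = 21840. Since P₁ is strictly southwest of P₂, a monotone path through both must visit P₁ then P₂; paths through both = C(13, 10)·C(3, 1)·C(5, 4) = 4290. Avoid both = 54264 − 16016 − 21840 + 4290 = 20698.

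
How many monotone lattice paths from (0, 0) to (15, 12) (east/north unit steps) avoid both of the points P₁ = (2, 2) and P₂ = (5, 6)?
Number of paths = 8501448

Inclusion–exclusion. Total paths: C(27, 15) = 17383860. Through P₁: C(4, 2)·C(23, 13) = 6864396. Through P₂: C(11, 5)·C(16, 10) = 3699696. Since P₁ is strictly southwest of P₂, a monotone path through both must visit P₁ then P₂; paths through both = C(4, 2)·C(7, 3)·C(16, 10) = 1681680. Avoid both = 17383860 − 6864396 − 3699696 + 1681680 = 8501448.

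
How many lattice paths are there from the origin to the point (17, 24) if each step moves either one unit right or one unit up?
Number of paths = 151584480450

A monotone lattice path from (0, 0) to (17, 24) consists of 17 east steps and 24 north steps in some order, so it is determined by which 17 of the 41 steps are east. The count is C(41, 17) = 151584480450.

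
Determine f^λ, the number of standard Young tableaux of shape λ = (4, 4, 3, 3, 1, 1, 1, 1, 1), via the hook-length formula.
# SYT of shape (4, 4, 3, 3, 1, 1, 1, 1, 1) = 7407036

Hook-length formula: f^λ = n! / Π hook(c), product over all cells c of the Young diagram. For λ = (4, 4, 3, 3, 1, 1, 1, 1, 1), n = 19 boxes. Hook lengths by row (left-to-right, top-to-bottom): [12, 6, 5, 2]; [11, 5, 4, 1]; [9, 3, 2]; [8, 2, 1]; [5]; [4]; [3]; [2]; [1]. Product of hooks = 16422912000. So f^λ = 19! / 16422912000 = 121645100408832000 / 16422912000 = 7407036.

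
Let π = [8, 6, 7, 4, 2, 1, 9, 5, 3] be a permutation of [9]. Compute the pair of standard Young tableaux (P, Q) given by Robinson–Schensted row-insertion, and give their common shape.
P = [1, 3, 9] / [2, 5] / [4, 7] / [6] / [8];  Q = [1, 3, 7] / [2, 8] / [4, 9] / [5] / [6];  common shape = (3, 2, 2, 1, 1)

Row-insert the values π_1, π_2, … into P one at a time, bumping the leftmost entry strictly greater than the inserted value down to the next row. The recording tableau Q records, in position (i, j), the step at which that cell was added to P.
  Insert 8 (step 1): P = [8];  Q = [1]
  Insert 6 (step 2): P = [6] / [8];  Q = [1] / [2]
  Insert 7 (step 3): P = [6, 7] / [8];  Q = [1, 3] / [2]
  Insert 4 (step 4): P = [4, 7] / [6] / [8];  Q = [1, 3] / [2] / [4]
  Insert 2 (step 5): P = [2, 7] / [4] / [6] / [8];  Q = [1, 3] / [2] / [4] / [5]
  Insert 1 (step 6): P = [1, 7] / [2] / [4] / [6] / [8];  Q = [1, 3] / [2] / [4] / [5] / [6]
  Insert 9 (step 7): P = [1, 7, 9] / [2] / [4] / [6] / [8];  Q = [1, 3, 7] / [2] / [4] / [5] / [6]
  Insert 5 (step 8): P = [1, 5, 9] / [2, 7] / [4] / [6] / [8];  Q = [1, 3, 7] / [2, 8] / [4] / [5] / [6]
  Insert 3 (step 9): P = [1, 3, 9] / [2, 5] / [4, 7] / [6] / [8];  Q = [1, 3, 7] / [2, 8] / [4, 9] / [5] / [6]
Final shape: (3, 2, 2, 1, 1).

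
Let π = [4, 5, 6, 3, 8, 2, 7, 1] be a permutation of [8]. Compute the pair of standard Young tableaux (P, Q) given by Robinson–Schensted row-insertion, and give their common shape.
P = [1, 5, 6, 7] / [2, 8] / [3] / [4];  Q = [1, 2, 3, 5] / [4, 7] / [6] / [8];  common shape = (4, 2, 1, 1)

Row-insert the values π_1, π_2, … into P one at a time, bumping the leftmost entry strictly greater than the inserted value down to the next row. The recording tableau Q records, in position (i, j), the step at which that cell was added to P.
  Insert 4 (step 1): P = [4];  Q = [1]
  Insert 5 (step 2): P = [4, 5];  Q = [1, 2]
  Insert 6 (step 3): P = [4, 5, 6];  Q = [1, 2, 3]
  Insert 3 (step 4): P = [3, 5, 6] / [4];  Q = [1, 2, 3] / [4]
  Insert 8 (step 5): P = [3, 5, 6, 8] / [4];  Q = [1, 2, 3, 5] / [4]
  Insert 2 (step 6): P = [2, 5, 6, 8] / [3] / [4];  Q = [1, 2, 3, 5] / [4] / [6]
  Insert 7 (step 7): P = [2, 5, 6, 7] / [3, 8] / [4];  Q = [1, 2, 3, 5] / [4, 7] / [6]
  Insert 1 (step 8): P = [1, 5, 6, 7] / [2, 8] / [3] / [4];  Q = [1, 2, 3, 5] / [4, 7] / [6] / [8]
Final shape: (4, 2, 1, 1).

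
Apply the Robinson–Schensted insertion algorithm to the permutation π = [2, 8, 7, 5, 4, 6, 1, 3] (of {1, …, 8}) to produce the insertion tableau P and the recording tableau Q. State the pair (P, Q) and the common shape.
P = [1, 3, 6] / [2, 4] / [5] / [7] / [8];  Q = [1, 2, 6] / [3, 8] / [4] / [5] / [7];  common shape = (3, 2, 1, 1, 1)

Row-insert the values π_1, π_2, … into P one at a time, bumping the leftmost entry strictly greater than the inserted value down to the next row. The recording tableau Q records, in position (i, j), the step at which that cell was added to P.
  Insert 2 (step 1): P = [2];  Q = [1]
  Insert 8 (step 2): P = [2, 8];  Q = [1, 2]
  Insert 7 (step 3): P = [2, 7] / [8];  Q = [1, 2] / [3]
  Insert 5 (step 4): P = [2, 5] / [7] / [8];  Q = [1, 2] / [3] / [4]
  Insert 4 (step 5): P = [2, 4] / [5] / [7] / [8];  Q = [1, 2] / [3] / [4] / [5]
  Insert 6 (step 6): P = [2, 4, 6] / [5] / [7] / [8];  Q = [1, 2, 6] / [3] / [4] / [5]
  Insert 1 (step 7): P = [1, 4, 6] / [2] / [5] / [7] / [8];  Q = [1, 2, 6] / [3] / [4] / [5] / [7]
  Insert 3 (step 8): P = [1, 3, 6] / [2, 4] / [5] / [7] / [8];  Q = [1, 2, 6] / [3, 8] / [4] / [5] / [7]
Final shape: (3, 2, 1, 1, 1).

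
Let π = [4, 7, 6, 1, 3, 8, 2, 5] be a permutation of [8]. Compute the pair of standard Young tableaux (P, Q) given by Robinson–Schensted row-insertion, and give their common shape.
P = [1, 2, 5] / [3, 6, 8] / [4] / [7];  Q = [1, 2, 6] / [3, 5, 8] / [4] / [7];  common shape = (3, 3, 1, 1)

Row-insert the values π_1, π_2, … into P one at a time, bumping the leftmost entry strictly greater than the inserted value down to the next row. The recording tableau Q records, in position (i, j), the step at which that cell was added to P.
  Insert 4 (step 1): P = [4];  Q = [1]
  Insert 7 (step 2): P = [4, 7];  Q = [1, 2]
  Insert 6 (step 3): P = [4, 6] / [7];  Q = [1, 2] / [3]
  Insert 1 (step 4): P = [1, 6] / [4] / [7];  Q = [1, 2] / [3] / [4]
  Insert 3 (step 5): P = [1, 3] / [4, 6] / [7];  Q = [1, 2] / [3, 5] / [4]
  Insert 8 (step 6): P = [1, 3, 8] / [4, 6] / [7];  Q = [1, 2, 6] / [3, 5] / [4]
  Insert 2 (step 7): P = [1, 2, 8] / [3, 6] / [4] / [7];  Q = [1, 2, 6] / [3, 5] / [4] / [7]
  Insert 5 (step 8): P = [1, 2, 5] / [3, 6, 8] / [4] / [7];  Q = [1, 2, 6] / [3, 5, 8] / [4] / [7]
Final shape: (3, 3, 1, 1).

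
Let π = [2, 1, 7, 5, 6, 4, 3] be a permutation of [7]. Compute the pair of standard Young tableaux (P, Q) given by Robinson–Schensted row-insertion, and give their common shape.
P = [1, 3, 6] / [2, 4] / [5] / [7];  Q = [1, 3, 5] / [2, 4] / [6] / [7];  common shape = (3, 2, 1, 1)

Row-insert the values π_1, π_2, … into P one at a time, bumping the leftmost entry strictly greater than the inserted value down to the next row. The recording tableau Q records, in position (i, j), the step at which that cell was added to P.
  Insert 2 (step 1): P = [2];  Q = [1]
  Insert 1 (step 2): P = [1] / [2];  Q = [1] / [2]
  Insert 7 (step 3): P = [1, 7] / [2];  Q = [1, 3] / [2]
  Insert 5 (step 4): P = [1, 5] / [2, 7];  Q = [1, 3] / [2, 4]
  Insert 6 (step 5): P = [1, 5, 6] / [2, 7];  Q = [1, 3, 5] / [2, 4]
  Insert 4 (step 6): P = [1, 4, 6] / [2, 5] / [7];  Q = [1, 3, 5] / [2, 4] / [6]
  Insert 3 (step 7): P = [1, 3, 6] / [2, 4] / [5] / [7];  Q = [1, 3, 5] / [2, 4] / [6] / [7]
Final shape: (3, 2, 1, 1).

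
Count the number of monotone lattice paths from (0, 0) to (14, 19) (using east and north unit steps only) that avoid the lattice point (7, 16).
Number of paths = 789390360

Total paths from (0, 0) to (14, 19): C(33, 14) = 818809200. Paths through (7, 16): (paths (0, 0) → (7, 16)) × (paths (7, 16) → (14, 19)) = C(23, 7) · C(10, 7) = 245157 · 120 = 29418840. Avoidance count = 818809200 − 29418840 = 789390360.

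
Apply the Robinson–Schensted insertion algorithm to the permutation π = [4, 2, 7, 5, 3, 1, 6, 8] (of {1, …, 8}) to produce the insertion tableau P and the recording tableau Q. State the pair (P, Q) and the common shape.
P = [1, 3, 6, 8] / [2, 5] / [4] / [7];  Q = [1, 3, 7, 8] / [2, 4] / [5] / [6];  common shape = (4, 2, 1, 1)

Row-insert the values π_1, π_2, … into P one at a time, bumping the leftmost entry strictly greater than the inserted value down to the next row. The recording tableau Q records, in position (i, j), the step at which that cell was added to P.
  Insert 4 (step 1): P = [4];  Q = [1]
  Insert 2 (step 2): P = [2] / [4];  Q = [1] / [2]
  Insert 7 (step 3): P = [2, 7] / [4];  Q = [1, 3] / [2]
  Insert 5 (step 4): P = [2, 5] / [4, 7];  Q = [1, 3] / [2, 4]
  Insert 3 (step 5): P = [2, 3] / [4, 5] / [7];  Q = [1, 3] / [2, 4] / [5]
  Insert 1 (step 6): P = [1, 3] / [2, 5] / [4] / [7];  Q = [1, 3] / [2, 4] / [5] / [6]
  Insert 6 (step 7): P = [1, 3, 6] / [2, 5] / [4] / [7];  Q = [1, 3, 7] / [2, 4] / [5] / [6]
  Insert 8 (step 8): P = [1, 3, 6, 8] / [2, 5] / [4] / [7];  Q = [1, 3, 7, 8] / [2, 4] / [5] / [6]
Final shape: (4, 2, 1, 1).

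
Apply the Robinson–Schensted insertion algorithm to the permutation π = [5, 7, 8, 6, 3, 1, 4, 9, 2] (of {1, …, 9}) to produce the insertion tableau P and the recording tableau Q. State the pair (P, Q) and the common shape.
P = [1, 2, 8, 9] / [3, 4] / [5, 6] / [7];  Q = [1, 2, 3, 8] / [4, 7] / [5, 9] / [6];  common shape = (4, 2, 2, 1)

Row-insert the values π_1, π_2, … into P one at a time, bumping the leftmost entry strictly greater than the inserted value down to the next row. The recording tableau Q records, in position (i, j), the step at which that cell was added to P.
  Insert 5 (step 1): P = [5];  Q = [1]
  Insert 7 (step 2): P = [5, 7];  Q = [1, 2]
  Insert 8 (step 3): P = [5, 7, 8];  Q = [1, 2, 3]
  Insert 6 (step 4): P = [5, 6, 8] / [7];  Q = [1, 2, 3] / [4]
  Insert 3 (step 5): P = [3, 6, 8] / [5] / [7];  Q = [1, 2, 3] / [4] / [5]
  Insert 1 (step 6): P = [1, 6, 8] / [3] / [5] / [7];  Q = [1, 2, 3] / [4] / [5] / [6]
  Insert 4 (step 7): P = [1, 4, 8] / [3, 6] / [5] / [7];  Q = [1, 2, 3] / [4, 7] / [5] / [6]
  Insert 9 (step 8): P = [1, 4, 8, 9] / [3, 6] / [5] / [7];  Q = [1, 2, 3, 8] / [4, 7] / [5] / [6]
  Insert 2 (step 9): P = [1, 2, 8, 9] / [3, 4] / [5, 6] / [7];  Q = [1, 2, 3, 8] / [4, 7] / [5, 9] / [6]
Final shape: (4, 2, 2, 1).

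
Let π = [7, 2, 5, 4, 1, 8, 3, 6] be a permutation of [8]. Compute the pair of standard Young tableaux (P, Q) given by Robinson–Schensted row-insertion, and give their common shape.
P = [1, 3, 6] / [2, 4, 8] / [5] / [7];  Q = [1, 3, 6] / [2, 7, 8] / [4] / [5];  common shape = (3, 3, 1, 1)

Row-insert the values π_1, π_2, … into P one at a time, bumping the leftmost entry strictly greater than the inserted value down to the next row. The recording tableau Q records, in position (i, j), the step at which that cell was added to P.
  Insert 7 (step 1): P = [7];  Q = [1]
  Insert 2 (step 2): P = [2] / [7];  Q = [1] / [2]
  Insert 5 (step 3): P = [2, 5] / [7];  Q = [1, 3] / [2]
  Insert 4 (step 4): P = [2, 4] / [5] / [7];  Q = [1, 3] / [2] / [4]
  Insert 1 (step 5): P = [1, 4] / [2] / [5] / [7];  Q = [1, 3] / [2] / [4] / [5]
  Insert 8 (step 6): P = [1, 4, 8] / [2] / [5] / [7];  Q = [1, 3, 6] / [2] / [4] / [5]
  Insert 3 (step 7): P = [1, 3, 8] / [2, 4] / [5] / [7];  Q = [1, 3, 6] / [2, 7] / [4] / [5]
  Insert 6 (step 8): P = [1, 3, 6] / [2, 4, 8] / [5] / [7];  Q = [1, 3, 6] / [2, 7, 8] / [4] / [5]
Final shape: (3, 3, 1, 1).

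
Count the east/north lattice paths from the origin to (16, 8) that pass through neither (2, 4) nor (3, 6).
Number of paths = 685476

Inclusion–exclusion. Total paths: C(24, 16) = 735471. Through P₁: C(6, 2)·C(18, 14) = 45900. Through P₂: C(9, 3)·C(15, 13) = 8820. Since P₁ is strictly southwest of P₂, a monotone path through both must visit P₁ then P₂; paths through both = C(6, 2)·C(3, 1)·C(15, 13) = 4725. Avoid both = 735471 − 45900 − 8820 + 4725 = 685476.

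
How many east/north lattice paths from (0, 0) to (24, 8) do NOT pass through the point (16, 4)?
Number of paths = 8120025

Total paths from (0, 0) to (24, 8): C(32, 24) = 10518300. Paths through (16, 4): (paths (0, 0) → (16, 4)) × (paths (16, 4) → (24, 8)) = C(20, 16) · C(12, 8) = 4845 · 495 = 2398275. Avoidance count = 10518300 − 2398275 = 8120025.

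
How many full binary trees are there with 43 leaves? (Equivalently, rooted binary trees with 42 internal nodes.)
C_42 = 39044429911904443959240

These full binary trees are counted by the Catalan number C_n = (1/(n + 1)) · C(2n, n). For n = 42: C_42 = (1/43) · C(84, 42) = 1678910486211891090247320/43 = 39044429911904443959240.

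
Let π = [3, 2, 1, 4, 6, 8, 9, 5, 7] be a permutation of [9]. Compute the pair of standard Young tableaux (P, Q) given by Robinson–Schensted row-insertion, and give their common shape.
P = [1, 4, 5, 7, 9] / [2, 6, 8] / [3];  Q = [1, 4, 5, 6, 7] / [2, 8, 9] / [3];  common shape = (5, 3, 1)

Row-insert the values π_1, π_2, … into P one at a time, bumping the leftmost entry strictly greater than the inserted value down to the next row. The recording tableau Q records, in position (i, j), the step at which that cell was added to P.
  Insert 3 (step 1): P = [3];  Q = [1]
  Insert 2 (step 2): P = [2] / [3];  Q = [1] / [2]
  Insert 1 (step 3): P = [1] / [2] / [3];  Q = [1] / [2] / [3]
  Insert 4 (step 4): P = [1, 4] / [2] / [3];  Q = [1, 4] / [2] / [3]
  Insert 6 (step 5): P = [1, 4, 6] / [2] / [3];  Q = [1, 4, 5] / [2] / [3]
  Insert 8 (step 6): P = [1, 4, 6, 8] / [2] / [3];  Q = [1, 4, 5, 6] / [2] / [3]
  Insert 9 (step 7): P = [1, 4, 6, 8, 9] / [2] / [3];  Q = [1, 4, 5, 6, 7] / [2] / [3]
  Insert 5 (step 8): P = [1, 4, 5, 8, 9] / [2, 6] / [3];  Q = [1, 4, 5, 6, 7] / [2, 8] / [3]
  Insert 7 (step 9): P = [1, 4, 5, 7, 9] / [2, 6, 8] / [3];  Q = [1, 4, 5, 6, 7] / [2, 8, 9] / [3]
Final shape: (5, 3, 1).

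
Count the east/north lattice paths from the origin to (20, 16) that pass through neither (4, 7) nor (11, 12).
Number of paths = 5853826990

Inclusion–exclusion. Total paths: C(36, 20) = 7307872110. Through P₁: C(11, 4)·C(25, 16) = 674181750. Through P₂: C(23, 11)·C(13, 9) = 966735770. Since P₁ is strictly southwest of P₂, a monotone path through both must visit P₁ then P₂; paths through both = C(11, 4)·C(12, 7)·C(13, 9) = 186872400. Avoid both = 7307872110 − 674181750 − 966735770 + 186872400 = 5853826990.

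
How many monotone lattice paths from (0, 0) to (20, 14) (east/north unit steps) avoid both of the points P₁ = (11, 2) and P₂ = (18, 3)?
Number of paths = 1368994032

Inclusion–exclusion. Total paths: C(34, 20) = 1391975640. Through P₁: C(13, 11)·C(21, 9) = 22926540. Through P₂: C(21, 18)·C(13, 2) = 103740. Since P₁ is strictly southwest of P₂, a monotone path through both must visit P₁ then P₂; paths through both = C(13, 11)·C(8, 7)·C(13, 2) = 48672. Avoid both = 1391975640 − 22926540 − 103740 + 48672 = 1368994032.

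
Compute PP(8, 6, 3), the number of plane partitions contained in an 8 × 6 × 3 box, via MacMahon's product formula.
PP(8, 6, 3) = 614083470

Evaluate the triple product over i = 1..8, j = 1..6, k = 1..3. The factors are (2/1) · (3/2) · (4/3) · (3/2) · (4/3) · (5/4) · (4/3) · (5/4) · … (144 factors total). The numerators and denominators telescope so the product is an integer; carrying out the multiplication exactly gives PP(8, 6, 3) = 614083470.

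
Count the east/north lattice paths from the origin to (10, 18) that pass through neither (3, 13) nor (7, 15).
Number of paths = 9436710

Inclusion–exclusion. Total paths: C(28, 10) = 13123110. Through P₁: C(16, 3)·C(12, 7) = 443520. Through P₂: C(22, 7)·C(6, 3) = 3410880. Since P₁ is strictly southwest of P₂, a monotone path through both must visit P₁ then P₂; paths through both = C(16, 3)·C(6, 4)·C(6, 3) = 168000. Avoid both = 13123110 − 443520 − 3410880 + 168000 = 9436710.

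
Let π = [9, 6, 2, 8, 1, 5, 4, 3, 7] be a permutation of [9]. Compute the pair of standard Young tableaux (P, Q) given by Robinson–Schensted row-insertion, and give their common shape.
P = [1, 3, 7] / [2, 4] / [5, 8] / [6] / [9];  Q = [1, 4, 9] / [2, 6] / [3, 7] / [5] / [8];  common shape = (3, 2, 2, 1, 1)

Row-insert the values π_1, π_2, … into P one at a time, bumping the leftmost entry strictly greater than the inserted value down to the next row. The recording tableau Q records, in position (i, j), the step at which that cell was added to P.
  Insert 9 (step 1): P = [9];  Q = [1]
  Insert 6 (step 2): P = [6] / [9];  Q = [1] / [2]
  Insert 2 (step 3): P = [2] / [6] / [9];  Q = [1] / [2] / [3]
  Insert 8 (step 4): P = [2, 8] / [6] / [9];  Q = [1, 4] / [2] / [3]
  Insert 1 (step 5): P = [1, 8] / [2] / [6] / [9];  Q = [1, 4] / [2] / [3] / [5]
  Insert 5 (step 6): P = [1, 5] / [2, 8] / [6] / [9];  Q = [1, 4] / [2, 6] / [3] / [5]
  Insert 4 (step 7): P = [1, 4] / [2, 5] / [6, 8] / [9];  Q = [1, 4] / [2, 6] / [3, 7] / [5]
  Insert 3 (step 8): P = [1, 3] / [2, 4] / [5, 8] / [6] / [9];  Q = [1, 4] / [2, 6] / [3, 7] / [5] / [8]
  Insert 7 (step 9): P = [1, 3, 7] / [2, 4] / [5, 8] / [6] / [9];  Q = [1, 4, 9] / [2, 6] / [3, 7] / [5] / [8]
Final shape: (3, 2, 2, 1, 1).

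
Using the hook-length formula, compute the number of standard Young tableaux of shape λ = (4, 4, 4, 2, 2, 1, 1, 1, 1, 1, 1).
# SYT of shape (4, 4, 4, 2, 2, 1, 1, 1, 1, 1, 1) = 164148600

Hook-length formula: f^λ = n! / Π hook(c), product over all cells c of the Young diagram. For λ = (4, 4, 4, 2, 2, 1, 1, 1, 1, 1, 1), n = 22 boxes. Hook lengths by row (left-to-right, top-to-bottom): [14, 7, 4, 3]; [13, 6, 3, 2]; [12, 5, 2, 1]; [9, 2]; [8, 1]; [6]; [5]; [4]; [3]; [2]; [1]. Product of hooks = 6847458508800. So f^λ = 22! / 6847458508800 = 1124000727777607680000 / 6847458508800 = 164148600.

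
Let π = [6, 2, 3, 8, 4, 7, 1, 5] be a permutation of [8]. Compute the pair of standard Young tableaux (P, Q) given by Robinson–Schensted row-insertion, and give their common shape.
P = [1, 3, 4, 5] / [2, 7] / [6, 8];  Q = [1, 3, 4, 6] / [2, 5] / [7, 8];  common shape = (4, 2, 2)

Row-insert the values π_1, π_2, … into P one at a time, bumping the leftmost entry strictly greater than the inserted value down to the next row. The recording tableau Q records, in position (i, j), the step at which that cell was added to P.
  Insert 6 (step 1): P = [6];  Q = [1]
  Insert 2 (step 2): P = [2] / [6];  Q = [1] / [2]
  Insert 3 (step 3): P = [2, 3] / [6];  Q = [1, 3] / [2]
  Insert 8 (step 4): P = [2, 3, 8] / [6];  Q = [1, 3, 4] / [2]
  Insert 4 (step 5): P = [2, 3, 4] / [6, 8];  Q = [1, 3, 4] / [2, 5]
  Insert 7 (step 6): P = [2, 3, 4, 7] / [6, 8];  Q = [1, 3, 4, 6] / [2, 5]
  Insert 1 (step 7): P = [1, 3, 4, 7] / [2, 8] / [6];  Q = [1, 3, 4, 6] / [2, 5] / [7]
  Insert 5 (step 8): P = [1, 3, 4, 5] / [2, 7] / [6, 8];  Q = [1, 3, 4, 6] / [2, 5] / [7, 8]
Final shape: (4, 2, 2).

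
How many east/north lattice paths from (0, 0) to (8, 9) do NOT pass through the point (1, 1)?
Number of paths = 11440

Total paths from (0, 0) to (8, 9): C(17, 8) = 24310. Paths through (1, 1): (paths (0, 0) → (1, 1)) × (paths (1, 1) → (8, 9)) = C(2, 1) · C(15, 7) = 2 · 6435 = 12870. Avoidance count = 24310 − 12870 = 11440.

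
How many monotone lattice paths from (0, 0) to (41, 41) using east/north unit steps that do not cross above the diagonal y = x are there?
C_41 = 10113918591637898134020

These NE paths below the diagonal are counted by the Catalan number C_n = (1/(n + 1)) · C(2n, n). For n = 41: C_41 = (1/42) · C(82, 41) = 424784580848791721628840/42 = 10113918591637898134020.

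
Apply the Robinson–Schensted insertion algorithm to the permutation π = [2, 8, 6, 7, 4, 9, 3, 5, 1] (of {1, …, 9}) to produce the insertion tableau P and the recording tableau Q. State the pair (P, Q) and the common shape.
P = [1, 3, 5, 9] / [2, 7] / [4] / [6] / [8];  Q = [1, 2, 4, 6] / [3, 8] / [5] / [7] / [9];  common shape = (4, 2, 1, 1, 1)

Row-insert the values π_1, π_2, … into P one at a time, bumping the leftmost entry strictly greater than the inserted value down to the next row. The recording tableau Q records, in position (i, j), the step at which that cell was added to P.
  Insert 2 (step 1): P = [2];  Q = [1]
  Insert 8 (step 2): P = [2, 8];  Q = [1, 2]
  Insert 6 (step 3): P = [2, 6] / [8];  Q = [1, 2] / [3]
  Insert 7 (step 4): P = [2, 6, 7] / [8];  Q = [1, 2, 4] / [3]
  Insert 4 (step 5): P = [2, 4, 7] / [6] / [8];  Q = [1, 2, 4] / [3] / [5]
  Insert 9 (step 6): P = [2, 4, 7, 9] / [6] / [8];  Q = [1, 2, 4, 6] / [3] / [5]
  Insert 3 (step 7): P = [2, 3, 7, 9] / [4] / [6] / [8];  Q = [1, 2, 4, 6] / [3] / [5] / [7]
  Insert 5 (step 8): P = [2, 3, 5, 9] / [4, 7] / [6] / [8];  Q = [1, 2, 4, 6] / [3, 8] / [5] / [7]
  Insert 1 (step 9): P = [1, 3, 5, 9] / [2, 7] / [4] / [6] / [8];  Q = [1, 2, 4, 6] / [3, 8] / [5] / [7] / [9]
Final shape: (4, 2, 1, 1, 1).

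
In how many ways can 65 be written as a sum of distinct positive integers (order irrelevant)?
q(65) = 18200

A partition into distinct parts is a strictly decreasing sequence summing to n. The recurrence d(n, m) = d(n, m−1) + d(n−m, m−1) (use part m at most once) with q(n) = d(n, n) gives q(65) = 18200. (Euler's theorem: # distinct-part partitions = # odd-part partitions.)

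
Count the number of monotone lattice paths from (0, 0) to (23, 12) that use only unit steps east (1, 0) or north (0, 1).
Number of paths = 834451800

A monotone lattice path from (0, 0) to (23, 12) consists of 23 east steps and 12 north steps in some order, so it is determined by which 23 of the 35 steps are east. The count is C(35, 23) = 834451800.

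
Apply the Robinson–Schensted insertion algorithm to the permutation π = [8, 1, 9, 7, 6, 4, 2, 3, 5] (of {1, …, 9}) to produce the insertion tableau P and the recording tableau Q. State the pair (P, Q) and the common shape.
P = [1, 2, 3, 5] / [4, 9] / [6] / [7] / [8];  Q = [1, 3, 8, 9] / [2, 4] / [5] / [6] / [7];  common shape = (4, 2, 1, 1, 1)

Row-insert the values π_1, π_2, … into P one at a time, bumping the leftmost entry strictly greater than the inserted value down to the next row. The recording tableau Q records, in position (i, j), the step at which that cell was added to P.
  Insert 8 (step 1): P = [8];  Q = [1]
  Insert 1 (step 2): P = [1] / [8];  Q = [1] / [2]
  Insert 9 (step 3): P = [1, 9] / [8];  Q = [1, 3] / [2]
  Insert 7 (step 4): P = [1, 7] / [8, 9];  Q = [1, 3] / [2, 4]
  Insert 6 (step 5): P = [1, 6] / [7, 9] / [8];  Q = [1, 3] / [2, 4] / [5]
  Insert 4 (step 6): P = [1, 4] / [6, 9] / [7] / [8];  Q = [1, 3] / [2, 4] / [5] / [6]
  Insert 2 (step 7): P = [1, 2] / [4, 9] / [6] / [7] / [8];  Q = [1, 3] / [2, 4] / [5] / [6] / [7]
  Insert 3 (step 8): P = [1, 2, 3] / [4, 9] / [6] / [7] / [8];  Q = [1, 3, 8] / [2, 4] / [5] / [6] / [7]
  Insert 5 (step 9): P = [1, 2, 3, 5] / [4, 9] / [6] / [7] / [8];  Q = [1, 3, 8, 9] / [2, 4] / [5] / [6] / [7]
Final shape: (4, 2, 1, 1, 1).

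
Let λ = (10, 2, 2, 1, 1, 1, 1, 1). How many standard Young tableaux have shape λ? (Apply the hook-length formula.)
# SYT of shape (10, 2, 2, 1, 1, 1, 1, 1) = 1200420

Hook-length formula: f^λ = n! / Π hook(c), product over all cells c of the Young diagram. For λ = (10, 2, 2, 1, 1, 1, 1, 1), n = 19 boxes. Hook lengths by row (left-to-right, top-to-bottom): [17, 11, 8, 7, 6, 5, 4, 3, 2, 1]; [8, 2]; [7, 1]; [5]; [4]; [3]; [2]; [1]. Product of hooks = 101335449600. So f^λ = 19! / 101335449600 = 121645100408832000 / 101335449600 = 1200420.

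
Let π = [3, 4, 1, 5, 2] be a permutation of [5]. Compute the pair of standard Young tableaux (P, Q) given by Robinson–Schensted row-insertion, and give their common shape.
P = [1, 2, 5] / [3, 4];  Q = [1, 2, 4] / [3, 5];  common shape = (3, 2)

Row-insert the values π_1, π_2, … into P one at a time, bumping the leftmost entry strictly greater than the inserted value down to the next row. The recording tableau Q records, in position (i, j), the step at which that cell was added to P.
  Insert 3 (step 1): P = [3];  Q = [1]
  Insert 4 (step 2): P = [3, 4];  Q = [1, 2]
  Insert 1 (step 3): P = [1, 4] / [3];  Q = [1, 2] / [3]
  Insert 5 (step 4): P = [1, 4, 5] / [3];  Q = [1, 2, 4] / [3]
  Insert 2 (step 5): P = [1, 2, 5] / [3, 4];  Q = [1, 2, 4] / [3, 5]
Final shape: (3, 2).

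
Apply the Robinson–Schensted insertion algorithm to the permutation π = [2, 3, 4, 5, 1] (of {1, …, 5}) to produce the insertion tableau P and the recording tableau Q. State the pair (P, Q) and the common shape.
P = [1, 3, 4, 5] / [2];  Q = [1, 2, 3, 4] / [5];  common shape = (4, 1)

Row-insert the values π_1, π_2, … into P one at a time, bumping the leftmost entry strictly greater than the inserted value down to the next row. The recording tableau Q records, in position (i, j), the step at which that cell was added to P.
  Insert 2 (step 1): P = [2];  Q = [1]
  Insert 3 (step 2): P = [2, 3];  Q = [1, 2]
  Insert 4 (step 3): P = [2, 3, 4];  Q = [1, 2, 3]
  Insert 5 (step 4): P = [2, 3, 4, 5];  Q = [1, 2, 3, 4]
  Insert 1 (step 5): P = [1, 3, 4, 5] / [2];  Q = [1, 2, 3, 4] / [5]
Final shape: (4, 1).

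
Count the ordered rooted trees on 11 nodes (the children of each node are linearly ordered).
C_10 = 16796

These ordered rooted trees are counted by the Catalan number C_n = (1/(n + 1)) · C(2n, n). For n = 10: C_10 = (1/11) · C(20, 10) = 184756/11 = 16796.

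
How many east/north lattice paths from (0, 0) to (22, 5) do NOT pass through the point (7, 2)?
Number of paths = 51354

Total paths from (0, 0) to (22, 5): C(27, 22) = 80730. Paths through (7, 2): (paths (0, 0) → (7, 2)) × (paths (7, 2) → (22, 5)) = C(9, 7) · C(18, 15) = 36 · 816 = 29376. Avoidance count = 80730 − 29376 = 51354.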